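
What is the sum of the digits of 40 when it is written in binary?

2

40 in base 2 is 101000.
Digit sum: 1+0+1+0+0+0 = 2.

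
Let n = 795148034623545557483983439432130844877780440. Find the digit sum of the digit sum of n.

First digit sum: 208.
2+0+8 = 10.

10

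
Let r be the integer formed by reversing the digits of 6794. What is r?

Reversing 6794 gives 4976.

4976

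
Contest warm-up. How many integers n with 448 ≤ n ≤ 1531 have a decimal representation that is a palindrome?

60

The integers in [448, 1531] that have a decimal representation that is a palindrome: 454, 464, 474, 484, 494, 505, …, 1331, 1441.
60 qualify.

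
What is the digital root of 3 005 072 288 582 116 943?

2

3+0+0+5+0+7+2+2+8+8+5+8+2+1+1+6+9+4+3 = 74
7+4 = 11
1+1 = 2
(Equivalently, 3 005 072 288 582 116 943 mod 9 = 2.)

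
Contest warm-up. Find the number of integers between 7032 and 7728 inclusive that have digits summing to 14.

33

The integers in [7032, 7728] that have digits summing to 14: 7034, 7043, 7052, 7061, 7070, 7106, …, 7610, 7700.
33 qualify.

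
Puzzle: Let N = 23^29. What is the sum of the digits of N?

173

23^29 = 3091058643093537522799545838540043339063
Sum of its 40 digits: 173.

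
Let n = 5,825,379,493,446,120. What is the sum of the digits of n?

72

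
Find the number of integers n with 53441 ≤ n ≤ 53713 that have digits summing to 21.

The integers in [53441, 53713] that have digits summing to 21: 53445, 53454, 53463, 53472, 53481, 53490, …, 53670, 53706.
24 qualify.

24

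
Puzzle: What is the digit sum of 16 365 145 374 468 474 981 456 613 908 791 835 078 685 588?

1+6+3+6+5+1+4+5+3+7+4+4+6+8+4+7+4+9+8+1+4+5+6+6+1+3+9+0+8+7+9+1+8+3+5+0+7+8+6+8+5+5+8+8 = 226

226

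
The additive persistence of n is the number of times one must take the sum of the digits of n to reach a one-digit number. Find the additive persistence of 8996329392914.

8996329392914 → 74 → 11 → 2 (3 steps)

3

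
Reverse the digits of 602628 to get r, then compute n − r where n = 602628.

-223578

Reverse of 602628 is 826206.
602628 − 826206 = -223578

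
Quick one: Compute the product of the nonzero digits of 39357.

3×9×3×5×7 = 2835

2835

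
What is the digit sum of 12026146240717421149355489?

1+2+0+2+6+1+4+6+2+4+0+7+1+7+4+2+1+1+4+9+3+5+5+4+8+9 = 98

98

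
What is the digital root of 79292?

7+9+2+9+2 = 29
2+9 = 11
1+1 = 2
(Equivalently, 79292 mod 9 = 2.)

2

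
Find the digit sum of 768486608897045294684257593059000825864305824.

219

7+6+8+4+8+6+6+0+8+8+9+7+0+4+5+2+9+4+6+8+4+2+5+7+5+9+3+0+5+9+0+0+0+8+2+5+8+6+4+3+0+5+8+2+4 = 219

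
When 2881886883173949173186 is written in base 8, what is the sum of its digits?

97

2881886883173949173186 in base 8 is 470350667465541071566702.
Digit sum: 4+7+0+3+5+0+6+6+7+4+6+5+5+4+1+0+7+1+5+6+6+7+0+2 = 97.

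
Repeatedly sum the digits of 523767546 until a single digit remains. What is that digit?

9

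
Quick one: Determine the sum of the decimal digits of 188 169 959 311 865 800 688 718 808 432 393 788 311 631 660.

216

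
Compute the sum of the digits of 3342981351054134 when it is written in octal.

76

3342981351054134 in base 8 is 137006617772715466.
Digit sum: 1+3+7+0+0+6+6+1+7+7+7+2+7+1+5+4+6+6 = 76.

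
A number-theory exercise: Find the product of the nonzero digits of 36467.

3024

3×6×4×6×7 = 3024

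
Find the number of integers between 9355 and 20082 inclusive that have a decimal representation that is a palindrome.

107

The integers in [9355, 20082] that have a decimal representation that is a palindrome: 9449, 9559, 9669, 9779, 9889, 9999, …, 19991, 20002.
107 qualify.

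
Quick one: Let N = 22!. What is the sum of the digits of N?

22! = 1124000727777607680000
Sum of its 22 digits: 72.

72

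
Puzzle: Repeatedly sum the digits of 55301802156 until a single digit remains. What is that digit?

5+5+3+0+1+8+0+2+1+5+6 = 36
3+6 = 9

9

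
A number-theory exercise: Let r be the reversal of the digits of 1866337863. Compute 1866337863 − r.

Reverse of 1866337863 is 3687336681.
1866337863 − 3687336681 = -1820998818

-1820998818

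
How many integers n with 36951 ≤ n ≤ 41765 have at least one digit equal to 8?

1966

The integers in [36951, 41765] that have at least one digit equal to 8: 36958, 36968, 36978, 36980, 36981, 36982, …, 41748, 41758.
1966 qualify.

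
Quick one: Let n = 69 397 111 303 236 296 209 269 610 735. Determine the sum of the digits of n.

6+9+3+9+7+1+1+1+3+0+3+2+3+6+2+9+6+2+0+9+2+6+9+6+1+0+7+3+5 = 121

121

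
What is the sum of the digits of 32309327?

29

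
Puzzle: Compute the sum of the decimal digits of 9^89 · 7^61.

639

9^89 · 7^61 = 30099811855921855032765917251908622779624857752190356602834098007899754962729407424386579442167308391525991630646195995189838606271021023
Sum of its 137 digits: 639.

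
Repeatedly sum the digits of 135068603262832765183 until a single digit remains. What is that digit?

4

1+3+5+0+6+8+6+0+3+2+6+2+8+3+2+7+6+5+1+8+3 = 85
8+5 = 13
1+3 = 4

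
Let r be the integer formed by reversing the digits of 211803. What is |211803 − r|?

96309

Reverse of 211803 is 308112.
|211803 − 308112| = 96309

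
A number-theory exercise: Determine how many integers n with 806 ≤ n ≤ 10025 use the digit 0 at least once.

2497

The integers in [806, 10025] that use the digit 0 at least once: 806, 807, 808, 809, 810, 820, …, 10024, 10025.
2497 qualify.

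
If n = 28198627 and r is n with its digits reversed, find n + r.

100887809

Reverse of 28198627 is 72689182.
28198627 + 72689182 = 100887809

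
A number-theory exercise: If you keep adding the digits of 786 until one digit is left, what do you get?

3

7+8+6 = 21
2+1 = 3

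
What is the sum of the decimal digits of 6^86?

6^86 = 8336956452438171696218513660416009914138901025162730927971742253056
Sum of its 67 digits: 279.

279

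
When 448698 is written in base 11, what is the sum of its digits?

448698 in base 11 is 287128.
Digit sum: 2+8+7+1+2+8 = 28.

28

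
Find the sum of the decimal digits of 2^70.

2^70 = 1180591620717411303424
Sum of its 22 digits: 70.

70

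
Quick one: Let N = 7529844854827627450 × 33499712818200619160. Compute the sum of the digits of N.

7529844854827627450 × 33499712818200619160 = 252247640202331051616999494663811942000
Sum of its 39 digits: 146.

146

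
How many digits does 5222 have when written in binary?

13

5222 in base 2 is 1010001100110, which has 13 digits.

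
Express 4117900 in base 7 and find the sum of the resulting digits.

16

4117900 in base 7 is 50000353.
Digit sum: 5+0+0+0+0+3+5+3 = 16.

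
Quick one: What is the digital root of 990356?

5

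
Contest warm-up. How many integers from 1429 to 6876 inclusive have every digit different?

The integers in [1429, 6876] that have every digit different: 1429, 1430, 1432, 1435, 1436, 1437, …, 6874, 6875.
2779 qualify.

2779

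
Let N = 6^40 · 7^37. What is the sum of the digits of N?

6^40 · 7^37 = 248128983203586753463788190377446001028090098981143401287647232
Sum of its 63 digits: 270.

270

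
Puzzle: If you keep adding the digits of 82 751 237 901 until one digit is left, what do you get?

8+2+7+5+1+2+3+7+9+0+1 = 45
4+5 = 9

9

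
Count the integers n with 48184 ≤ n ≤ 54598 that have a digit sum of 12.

110

The integers in [48184, 54598] that have a digit sum of 12: 50007, 50016, 50025, 50034, 50043, 50052, …, 54210, 54300.
110 qualify.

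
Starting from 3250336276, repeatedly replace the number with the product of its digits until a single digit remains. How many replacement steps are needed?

1

3250336276 → 0 (1 step)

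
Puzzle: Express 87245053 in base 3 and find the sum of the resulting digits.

15

87245053 in base 3 is 20002011111201021.
Digit sum: 2+0+0+0+2+0+1+1+1+1+1+2+0+1+0+2+1 = 15.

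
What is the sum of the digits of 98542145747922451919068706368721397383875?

205

9+8+5+4+2+1+4+5+7+4+7+9+2+2+4+5+1+9+1+9+0+6+8+7+0+6+3+6+8+7+2+1+3+9+7+3+8+3+8+7+5 = 205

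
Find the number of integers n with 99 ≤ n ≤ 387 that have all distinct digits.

207

The integers in [99, 387] that have all distinct digits: 102, 103, 104, 105, 106, 107, …, 386, 387.
207 qualify.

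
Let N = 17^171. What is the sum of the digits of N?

953

17^171 = 2551323654940013866246142445892453433710028730716116724650214178749501904570057469490488723766352573397549391603590287175213790680892018948425172090729956804687493575135739094278117506287959087961393778929050033
Sum of its 211 digits: 953.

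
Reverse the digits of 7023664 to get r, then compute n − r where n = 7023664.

2360457

Reverse of 7023664 is 4663207.
7023664 − 4663207 = 2360457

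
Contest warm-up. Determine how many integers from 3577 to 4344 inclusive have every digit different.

429

The integers in [3577, 4344] that have every digit different: 3578, 3579, 3580, 3581, 3582, 3584, …, 4328, 4329.
429 qualify.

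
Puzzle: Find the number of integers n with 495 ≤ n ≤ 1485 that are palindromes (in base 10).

The integers in [495, 1485] that are palindromes (in base 10): 505, 515, 525, 535, 545, 555, …, 1331, 1441.
55 qualify.

55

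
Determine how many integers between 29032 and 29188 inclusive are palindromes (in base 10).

1

The integers in [29032, 29188] that are palindromes (in base 10): 29092.
1 qualifies.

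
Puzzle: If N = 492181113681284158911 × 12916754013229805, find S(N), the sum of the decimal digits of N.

492181113681284158911 × 12916754013229805 = 6357382375378642043436516465981542355
Sum of its 37 digits: 168.

168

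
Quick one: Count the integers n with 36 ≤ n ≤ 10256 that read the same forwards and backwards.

189

The integers in [36, 10256] that read the same forwards and backwards: 44, 55, 66, 77, 88, 99, …, 10101, 10201.
189 qualify.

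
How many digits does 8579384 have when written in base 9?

8579384 in base 9 is 17125628, which has 8 digits.

8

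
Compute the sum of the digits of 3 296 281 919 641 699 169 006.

107

3+2+9+6+2+8+1+9+1+9+6+4+1+6+9+9+1+6+9+0+0+6 = 107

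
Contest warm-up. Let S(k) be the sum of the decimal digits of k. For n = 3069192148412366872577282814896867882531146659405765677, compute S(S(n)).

First digit sum: 275.
2+7+5 = 14.

14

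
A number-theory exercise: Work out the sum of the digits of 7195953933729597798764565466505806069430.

212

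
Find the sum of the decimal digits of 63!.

333

63! = 1982608315404440064116146708361898137544773690227268628106279599612729753600000000000000
Sum of its 88 digits: 333.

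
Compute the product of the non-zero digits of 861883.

9216

8×6×1×8×8×3 = 9216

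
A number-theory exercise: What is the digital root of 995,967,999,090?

9

9+9+5+9+6+7+9+9+9+0+9+0 = 81
8+1 = 9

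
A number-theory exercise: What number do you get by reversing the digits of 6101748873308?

Reversing 6101748873308 gives 8033788471016.

8033788471016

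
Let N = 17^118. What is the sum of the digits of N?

658

17^118 = 15594545528261090630479388955533520293484205252350998538754604877073742512799977389801160508327264922573842291605467267610745333664365904831463009
Sum of its 146 digits: 658.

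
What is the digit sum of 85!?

414

85! = 281710411438055027694947944226061159480056634330574206405101912752560026159795933451040286452340924018275123200000000000000000000
Sum of its 129 digits: 414.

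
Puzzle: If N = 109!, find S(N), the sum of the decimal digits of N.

657

109! = 144385958320249358220488210246279753379312820313396029159834075622223337844983482099636001195615259277084033387619818092804737714758384244334160217374720000000000000000000000000
Sum of its 177 digits: 657.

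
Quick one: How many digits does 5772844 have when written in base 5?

10

5772844 in base 5 is 2434212334, which has 10 digits.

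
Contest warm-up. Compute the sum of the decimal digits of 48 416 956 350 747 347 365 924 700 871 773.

4+8+4+1+6+9+5+6+3+5+0+7+4+7+3+4+7+3+6+5+9+2+4+7+0+0+8+7+1+7+7+3 = 152

152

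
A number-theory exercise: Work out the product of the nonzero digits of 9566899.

9×5×6×6×8×9×9 = 1049760

1049760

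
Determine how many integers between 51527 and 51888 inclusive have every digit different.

120

The integers in [51527, 51888] that have every digit different: 51602, 51603, 51604, 51607, 51608, 51609, …, 51876, 51879.
120 qualify.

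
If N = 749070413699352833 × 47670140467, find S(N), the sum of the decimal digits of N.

749070413699352833 × 47670140467 = 35708291840721950656104393011
Sum of its 29 digits: 110.

110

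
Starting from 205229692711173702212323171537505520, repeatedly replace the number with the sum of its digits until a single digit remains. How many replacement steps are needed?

2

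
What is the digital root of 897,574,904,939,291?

8+9+7+5+7+4+9+0+4+9+3+9+2+9+1 = 86
8+6 = 14
1+4 = 5

5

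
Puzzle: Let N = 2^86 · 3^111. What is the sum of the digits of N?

2^86 · 3^111 = 7063808239573184863422265060806180953045251274362337440749546485989826057207808
Sum of its 79 digits: 351.

351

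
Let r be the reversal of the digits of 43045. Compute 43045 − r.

-10989

Reverse of 43045 is 54034.
43045 − 54034 = -10989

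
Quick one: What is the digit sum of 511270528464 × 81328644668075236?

126

511270528464 × 81328644668075236 = 41580939138707701779431517504
Sum of its 29 digits: 126.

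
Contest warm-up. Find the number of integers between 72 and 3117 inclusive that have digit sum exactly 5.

45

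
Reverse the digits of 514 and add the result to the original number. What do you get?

Reverse of 514 is 415.
514 + 415 = 929

929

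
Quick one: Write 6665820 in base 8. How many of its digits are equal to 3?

6665820 in base 8 is 31333134.
The digit 3 appears 5 times.

5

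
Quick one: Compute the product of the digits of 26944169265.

5598720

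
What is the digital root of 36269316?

3+6+2+6+9+3+1+6 = 36
3+6 = 9

9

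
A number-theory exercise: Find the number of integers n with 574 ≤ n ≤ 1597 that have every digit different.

587

The integers in [574, 1597] that have every digit different: 574, 576, 578, 579, 580, 581, …, 1596, 1597.
587 qualify.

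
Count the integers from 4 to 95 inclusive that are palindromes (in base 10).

The integers in [4, 95] that are palindromes (in base 10): 4, 5, 6, 7, 8, 9, …, 77, 88.
14 qualify.

14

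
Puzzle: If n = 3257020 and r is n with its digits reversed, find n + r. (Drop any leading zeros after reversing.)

Reverse of 3257020 is 207523.
3257020 + 207523 = 3464543

3464543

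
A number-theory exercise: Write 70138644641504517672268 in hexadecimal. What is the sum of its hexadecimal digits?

70138644641504517672268 in base 16 is EDA393A3AFB87E7CD4C.
Digit sum: 14+13+10+3+9+3+10+3+10+15+11+8+7+14+7+12+13+4+12 = 178.

178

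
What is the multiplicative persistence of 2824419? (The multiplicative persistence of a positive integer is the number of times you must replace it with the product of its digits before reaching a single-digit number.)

2824419 → 4608 → 0 (2 steps)

2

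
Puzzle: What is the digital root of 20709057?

3

2+0+7+0+9+0+5+7 = 30
3+0 = 3
(Equivalently, 20709057 mod 9 = 3.)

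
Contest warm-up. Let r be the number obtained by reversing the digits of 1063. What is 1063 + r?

4664

Reverse of 1063 is 3601.
1063 + 3601 = 4664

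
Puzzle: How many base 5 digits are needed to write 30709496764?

16

30709496764 in base 5 is 1000343112344024, which has 16 digits.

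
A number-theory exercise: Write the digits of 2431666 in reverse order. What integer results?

Reversing 2431666 gives 6661342.

6661342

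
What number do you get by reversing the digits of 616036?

Reversing 616036 gives 630616.

630616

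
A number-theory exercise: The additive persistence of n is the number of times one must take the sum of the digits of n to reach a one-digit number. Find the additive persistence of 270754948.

270754948 → 46 → 10 → 1 (3 steps)

3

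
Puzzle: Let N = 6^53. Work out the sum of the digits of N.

216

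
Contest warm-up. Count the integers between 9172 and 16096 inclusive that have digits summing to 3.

10

The integers in [9172, 16096] that have digits summing to 3: 10002, 10011, 10020, 10101, 10110, 10200, 11001, 11010, 11100, 12000.
10 qualify.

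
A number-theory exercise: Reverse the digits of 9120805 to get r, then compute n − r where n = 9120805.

4040586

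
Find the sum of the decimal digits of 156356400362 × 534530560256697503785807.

156356400362 × 534530560256697503785807 = 83577274285220360393859649985262134
Sum of its 35 digits: 167.

167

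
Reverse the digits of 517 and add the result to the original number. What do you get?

1232

Reverse of 517 is 715.
517 + 715 = 1232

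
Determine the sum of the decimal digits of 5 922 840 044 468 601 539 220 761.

98

5+9+2+2+8+4+0+0+4+4+4+6+8+6+0+1+5+3+9+2+2+0+7+6+1 = 98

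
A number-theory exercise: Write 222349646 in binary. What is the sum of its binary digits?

222349646 in base 2 is 1101010000001100100101001110.
Digit sum: 1+1+0+1+0+1+0+0+0+0+0+0+1+1+0+0+1+0+0+1+0+1+0+0+1+1+1+0 = 12.

12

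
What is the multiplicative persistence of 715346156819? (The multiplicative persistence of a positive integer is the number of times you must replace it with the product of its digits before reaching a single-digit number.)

2

715346156819 → 5443200 → 0 (2 steps)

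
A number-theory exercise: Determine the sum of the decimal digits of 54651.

21

5+4+6+5+1 = 21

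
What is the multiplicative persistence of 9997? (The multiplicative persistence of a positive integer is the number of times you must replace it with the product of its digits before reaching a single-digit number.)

2

9997 → 5103 → 0 (2 steps)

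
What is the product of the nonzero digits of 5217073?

5×2×1×7×7×3 = 1470

1470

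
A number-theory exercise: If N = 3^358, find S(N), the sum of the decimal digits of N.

3^358 = 644776483922340473730326807668756918320750833149124226647511550765929821022906110522825158851433886615262851437641510393102036562272410856648696421098539736780572895577689
Sum of its 171 digits: 756.

756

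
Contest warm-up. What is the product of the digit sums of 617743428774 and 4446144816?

S(617743428774) = 6+1+7+7+4+3+4+2+8+7+7+4 = 60.
S(4446144816) = 4+4+4+6+1+4+4+8+1+6 = 42.
60 · 42 = 2520.

2520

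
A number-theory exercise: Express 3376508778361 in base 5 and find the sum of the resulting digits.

3376508778361 in base 5 is 420310042221401421.
Digit sum: 4+2+0+3+1+0+0+4+2+2+2+1+4+0+1+4+2+1 = 33.

33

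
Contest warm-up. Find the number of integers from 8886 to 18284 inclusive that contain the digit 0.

The integers in [8886, 18284] that contain the digit 0: 8890, 8900, 8901, 8902, 8903, 8904, …, 18270, 18280.
3325 qualify.

3325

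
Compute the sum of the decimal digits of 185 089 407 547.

58

1+8+5+0+8+9+4+0+7+5+4+7 = 58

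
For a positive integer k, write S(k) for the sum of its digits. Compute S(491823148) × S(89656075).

1840

S(491823148) = 4+9+1+8+2+3+1+4+8 = 40.
S(89656075) = 8+9+6+5+6+0+7+5 = 46.
40 · 46 = 1840.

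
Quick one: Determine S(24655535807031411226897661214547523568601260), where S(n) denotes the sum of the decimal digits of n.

2+4+6+5+5+5+3+5+8+0+7+0+3+1+4+1+1+2+2+6+8+9+7+6+6+1+2+1+4+5+4+7+5+2+3+5+6+8+6+0+1+2+6+0 = 174

174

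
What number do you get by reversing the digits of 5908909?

9098095

Reversing 5908909 gives 9098095.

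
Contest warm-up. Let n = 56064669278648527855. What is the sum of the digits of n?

5+6+0+6+4+6+6+9+2+7+8+6+4+8+5+2+7+8+5+5 = 109

109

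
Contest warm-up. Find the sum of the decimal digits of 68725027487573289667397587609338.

6+8+7+2+5+0+2+7+4+8+7+5+7+3+2+8+9+6+6+7+3+9+7+5+8+7+6+0+9+3+3+8 = 177

177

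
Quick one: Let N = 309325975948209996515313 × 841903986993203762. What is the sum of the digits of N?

162

309325975948209996515313 × 841903986993203762 = 260422772431361848627371810442633762207506
Sum of its 42 digits: 162.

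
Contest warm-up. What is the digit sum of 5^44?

151

5^44 = 5684341886080801486968994140625
Sum of its 31 digits: 151.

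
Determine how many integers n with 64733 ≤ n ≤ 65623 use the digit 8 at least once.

251

The integers in [64733, 65623] that use the digit 8 at least once: 64738, 64748, 64758, 64768, 64778, 64780, …, 65608, 65618.
251 qualify.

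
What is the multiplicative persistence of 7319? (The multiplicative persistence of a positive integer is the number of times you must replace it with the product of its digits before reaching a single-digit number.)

7319 → 189 → 72 → 14 → 4 (4 steps)

4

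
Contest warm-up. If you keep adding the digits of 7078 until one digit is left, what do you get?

7+0+7+8 = 22
2+2 = 4

4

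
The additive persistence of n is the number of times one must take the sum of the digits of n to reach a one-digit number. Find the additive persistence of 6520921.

6520921 → 25 → 7 (2 steps)

2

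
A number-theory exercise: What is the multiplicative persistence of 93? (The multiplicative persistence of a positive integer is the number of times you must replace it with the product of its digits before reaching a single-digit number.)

93 → 27 → 14 → 4 (3 steps)

3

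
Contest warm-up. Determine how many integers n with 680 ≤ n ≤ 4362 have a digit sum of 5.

34

The integers in [680, 4362] that have a digit sum of 5: 1004, 1013, 1022, 1031, 1040, 1103, …, 4010, 4100.
34 qualify.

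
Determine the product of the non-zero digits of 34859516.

129600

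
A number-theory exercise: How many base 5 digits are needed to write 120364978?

120364978 in base 5 is 221303134403, which has 12 digits.

12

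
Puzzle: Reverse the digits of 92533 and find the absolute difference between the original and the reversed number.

59004

Reverse of 92533 is 33529.
|92533 − 33529| = 59004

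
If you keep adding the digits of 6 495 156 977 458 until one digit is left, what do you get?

4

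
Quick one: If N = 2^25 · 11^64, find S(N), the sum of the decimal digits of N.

365

2^25 · 11^64 = 149582828698157844180840625752333278787597936539445603751895671179535450112
Sum of its 75 digits: 365.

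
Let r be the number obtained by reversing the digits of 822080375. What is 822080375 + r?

Reverse of 822080375 is 573080228.
822080375 + 573080228 = 1395160603

1395160603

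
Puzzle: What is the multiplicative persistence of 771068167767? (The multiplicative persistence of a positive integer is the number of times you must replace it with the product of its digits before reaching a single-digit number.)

771068167767 → 0 (1 step)

1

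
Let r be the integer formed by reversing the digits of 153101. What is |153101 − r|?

Reverse of 153101 is 101351.
|153101 − 101351| = 51750

51750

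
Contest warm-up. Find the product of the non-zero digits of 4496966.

279936

4×4×9×6×9×6×6 = 279936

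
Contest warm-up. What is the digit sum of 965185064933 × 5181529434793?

107

965185064933 × 5181529434793 = 5001134823972932494413869
Sum of its 25 digits: 107.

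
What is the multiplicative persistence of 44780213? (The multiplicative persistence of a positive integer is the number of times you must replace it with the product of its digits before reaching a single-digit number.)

1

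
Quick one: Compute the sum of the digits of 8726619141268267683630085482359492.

8+7+2+6+6+1+9+1+4+1+2+6+8+2+6+7+6+8+3+6+3+0+0+8+5+4+8+2+3+5+9+4+9+2 = 161

161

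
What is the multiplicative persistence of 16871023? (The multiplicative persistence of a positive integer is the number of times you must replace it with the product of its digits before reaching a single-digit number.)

1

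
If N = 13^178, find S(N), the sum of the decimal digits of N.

13^178 = 1913888842513429979948130402000565005927649350376847712353712600443764977211322067405234369333685493973045069269228212721475822876983588252861821537896602680466195979813733568363015539138910182714729
Sum of its 199 digits: 895.

895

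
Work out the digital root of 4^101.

The digital root of n equals n mod 9 (or 9 when 9 | n), so we need 4^101 mod 9.
4^101 ≡ 7 (mod 9), so the digital root is 7.

7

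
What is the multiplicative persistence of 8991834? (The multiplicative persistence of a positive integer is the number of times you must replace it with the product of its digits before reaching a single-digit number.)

8991834 → 62208 → 0 (2 steps)

2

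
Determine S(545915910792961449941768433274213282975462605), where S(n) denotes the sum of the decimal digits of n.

5+4+5+9+1+5+9+1+0+7+9+2+9+6+1+4+4+9+9+4+1+7+6+8+4+3+3+2+7+4+2+1+3+2+8+2+9+7+5+4+6+2+6+0+5 = 210

210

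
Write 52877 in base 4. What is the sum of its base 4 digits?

14

52877 in base 4 is 30322031.
Digit sum: 3+0+3+2+2+0+3+1 = 14.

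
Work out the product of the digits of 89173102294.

0

8×9×1×7×3×1×0×2×2×9×4 = 0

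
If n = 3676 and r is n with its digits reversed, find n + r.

Reverse of 3676 is 6763.
3676 + 6763 = 10439

10439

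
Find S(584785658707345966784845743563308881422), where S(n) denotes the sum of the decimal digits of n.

5+8+4+7+8+5+6+5+8+7+0+7+3+4+5+9+6+6+7+8+4+8+4+5+7+4+3+5+6+3+3+0+8+8+8+1+4+2+2 = 203

203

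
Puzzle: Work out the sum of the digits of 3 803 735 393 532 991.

73

3+8+0+3+7+3+5+3+9+3+5+3+2+9+9+1 = 73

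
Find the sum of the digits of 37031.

14

3+7+0+3+1 = 14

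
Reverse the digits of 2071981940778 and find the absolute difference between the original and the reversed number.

6698509950924

Reverse of 2071981940778 is 8770491891702.
|2071981940778 − 8770491891702| = 6698509950924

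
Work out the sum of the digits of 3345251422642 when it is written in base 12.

63

3345251422642 in base 12 is 4603B9B2412A.
Digit sum: 4+6+0+3+11+9+11+2+4+1+2+10 = 63.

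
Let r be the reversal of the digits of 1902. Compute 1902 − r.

Reverse of 1902 is 2091.
1902 − 2091 = -189

-189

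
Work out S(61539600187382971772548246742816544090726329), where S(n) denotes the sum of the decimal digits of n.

200

6+1+5+3+9+6+0+0+1+8+7+3+8+2+9+7+1+7+7+2+5+4+8+2+4+6+7+4+2+8+1+6+5+4+4+0+9+0+7+2+6+3+2+9 = 200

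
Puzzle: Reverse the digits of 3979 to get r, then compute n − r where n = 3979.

-5814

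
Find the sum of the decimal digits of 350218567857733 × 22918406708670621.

132

350218567857733 × 22918406708670621 = 8026451575091685103068284762193
Sum of its 31 digits: 132.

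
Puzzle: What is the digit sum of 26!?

26! = 403291461126605635584000000
Sum of its 27 digits: 81.

81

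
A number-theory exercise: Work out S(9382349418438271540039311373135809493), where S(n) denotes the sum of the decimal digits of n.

157

9+3+8+2+3+4+9+4+1+8+4+3+8+2+7+1+5+4+0+0+3+9+3+1+1+3+7+3+1+3+5+8+0+9+4+9+3 = 157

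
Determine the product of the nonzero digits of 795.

315

7×9×5 = 315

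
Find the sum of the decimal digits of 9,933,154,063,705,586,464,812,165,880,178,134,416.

9+9+3+3+1+5+4+0+6+3+7+0+5+5+8+6+4+6+4+8+1+2+1+6+5+8+8+0+1+7+8+1+3+4+4+1+6 = 162

162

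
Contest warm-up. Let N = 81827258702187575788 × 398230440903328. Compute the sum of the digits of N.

81827258702187575788 × 398230440903328 = 32586105310882841217518285181422464
Sum of its 35 digits: 136.

136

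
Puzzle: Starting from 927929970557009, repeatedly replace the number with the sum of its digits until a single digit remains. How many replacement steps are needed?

2

927929970557009 → 80 → 8 (2 steps)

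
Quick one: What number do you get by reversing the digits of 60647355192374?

Reversing 60647355192374 gives 47329155374606.

47329155374606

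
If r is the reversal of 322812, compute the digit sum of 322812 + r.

18

Reversal of 322812 is 218223; 322812 + 218223 = 541035.
Digit sum of 541035: 5+4+1+0+3+5 = 18.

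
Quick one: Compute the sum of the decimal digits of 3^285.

585

3^285 = 9540202543551810321951771475143599158212099055721626495417399393442928940685104209944367620174062135063700980192985712626997494148209043
Sum of its 136 digits: 585.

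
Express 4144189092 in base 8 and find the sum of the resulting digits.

43

4144189092 in base 8 is 36700647244.
Digit sum: 3+6+7+0+0+6+4+7+2+4+4 = 43.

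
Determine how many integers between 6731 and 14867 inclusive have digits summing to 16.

503

The integers in [6731, 14867] that have digits summing to 16: 6802, 6811, 6820, 6901, 6910, 7009, …, 14821, 14830.
503 qualify.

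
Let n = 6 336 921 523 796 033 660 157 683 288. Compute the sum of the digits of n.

6+3+3+6+9+2+1+5+2+3+7+9+6+0+3+3+6+6+0+1+5+7+6+8+3+2+8+8 = 128

128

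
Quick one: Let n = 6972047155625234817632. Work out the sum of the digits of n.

6+9+7+2+0+4+7+1+5+5+6+2+5+2+3+4+8+1+7+6+3+2 = 95

95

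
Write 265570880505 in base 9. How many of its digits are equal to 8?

1

265570880505 in base 9 is 841432415566.
The digit 8 appears 1 time.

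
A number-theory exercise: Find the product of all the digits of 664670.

0

6×6×4×6×7×0 = 0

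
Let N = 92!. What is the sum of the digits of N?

92! = 12438414054641307255475324325873553077577991715875414356840239582938137710983519518443046123837041347353107486982656753664000000000000000000000
Sum of its 143 digits: 540.

540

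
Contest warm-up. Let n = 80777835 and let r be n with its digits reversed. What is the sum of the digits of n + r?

36

Reversal of 80777835 is 53877708; 80777835 + 53877708 = 134655543.
Digit sum of 134655543: 1+3+4+6+5+5+5+4+3 = 36.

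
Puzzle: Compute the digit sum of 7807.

22

7+8+0+7 = 22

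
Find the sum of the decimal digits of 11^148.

11^148 = 13369568890712313714243589997764252258340283396049809814312159788068895119991646988016779122587364005079833318390096812530781998894943591406724436370935281
Sum of its 155 digits: 745.

745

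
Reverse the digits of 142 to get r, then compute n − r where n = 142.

Reverse of 142 is 241.
142 − 241 = -99

-99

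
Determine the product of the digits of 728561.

7×2×8×5×6×1 = 3360

3360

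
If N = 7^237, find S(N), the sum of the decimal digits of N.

892

7^237 = 194193855110317524844646547498001227606644615198051483641878918265018097787678389709240558866202543376205545802576404830891213778462980035895383672382441975168263141761567593548927796106413023100511207
Sum of its 201 digits: 892.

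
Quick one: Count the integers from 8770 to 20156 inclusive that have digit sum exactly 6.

65

The integers in [8770, 20156] that have digit sum exactly 6: 10005, 10014, 10023, 10032, 10041, 10050, …, 20121, 20130.
65 qualify.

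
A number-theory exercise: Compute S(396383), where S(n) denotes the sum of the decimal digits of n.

3+9+6+3+8+3 = 32

32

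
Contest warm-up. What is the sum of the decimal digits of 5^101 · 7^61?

536

5^101 · 7^61 = 140265504727292730085263916758712955437077525230762549147317109915733470251717504399813218896042599226348102092742919921875
Sum of its 123 digits: 536.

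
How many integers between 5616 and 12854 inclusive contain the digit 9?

The integers in [5616, 12854] that contain the digit 9: 5619, 5629, 5639, 5649, 5659, 5669, …, 12839, 12849.
2668 qualify.

2668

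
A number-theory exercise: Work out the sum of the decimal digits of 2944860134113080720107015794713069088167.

2+9+4+4+8+6+0+1+3+4+1+1+3+0+8+0+7+2+0+1+0+7+0+1+5+7+9+4+7+1+3+0+6+9+0+8+8+1+6+7 = 153

153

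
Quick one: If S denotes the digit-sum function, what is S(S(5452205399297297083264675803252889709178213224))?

First digit sum: 212.
2+1+2 = 5.

5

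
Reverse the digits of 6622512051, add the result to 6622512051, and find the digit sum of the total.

42

Reversal of 6622512051 is 1502152266; 6622512051 + 1502152266 = 8124664317.
Digit sum of 8124664317: 8+1+2+4+6+6+4+3+1+7 = 42.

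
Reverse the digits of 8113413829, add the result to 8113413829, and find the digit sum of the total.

Reversal of 8113413829 is 9283143118; 8113413829 + 9283143118 = 17396556947.
Digit sum of 17396556947: 1+7+3+9+6+5+5+6+9+4+7 = 62.

62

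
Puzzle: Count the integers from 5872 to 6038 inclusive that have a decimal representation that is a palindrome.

3

The integers in [5872, 6038] that have a decimal representation that is a palindrome: 5885, 5995, 6006.
3 qualify.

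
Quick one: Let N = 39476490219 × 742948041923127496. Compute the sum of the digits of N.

39476490219 × 742948041923127496 = 29328981110203544545733961624
Sum of its 29 digits: 117.

117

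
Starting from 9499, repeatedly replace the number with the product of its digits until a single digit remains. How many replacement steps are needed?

3

9499 → 2916 → 108 → 0 (3 steps)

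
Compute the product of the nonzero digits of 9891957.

204120

9×8×9×1×9×5×7 = 204120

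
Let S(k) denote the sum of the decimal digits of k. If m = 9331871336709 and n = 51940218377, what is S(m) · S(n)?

2820

S(9331871336709) = 9+3+3+1+8+7+1+3+3+6+7+0+9 = 60.
S(51940218377) = 5+1+9+4+0+2+1+8+3+7+7 = 47.
60 · 47 = 2820.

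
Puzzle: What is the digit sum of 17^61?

17^61 = 1141258970201721810128501051901303399553000691993639838764066592228085041617
Sum of its 76 digits: 296.

296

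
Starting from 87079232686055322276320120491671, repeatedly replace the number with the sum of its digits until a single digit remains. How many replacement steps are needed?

87079232686055322276320120491671 → 126 → 9 (2 steps)

2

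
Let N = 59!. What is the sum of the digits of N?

324

59! = 138683118545689835737939019720389406345902876772687432540821294940160000000000000
Sum of its 81 digits: 324.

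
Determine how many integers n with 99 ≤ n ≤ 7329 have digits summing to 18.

513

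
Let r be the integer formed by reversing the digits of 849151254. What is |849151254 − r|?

Reverse of 849151254 is 452151948.
|849151254 − 452151948| = 396999306

396999306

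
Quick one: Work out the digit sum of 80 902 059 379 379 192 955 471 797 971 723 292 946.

8+0+9+0+2+0+5+9+3+7+9+3+7+9+1+9+2+9+5+5+4+7+1+7+9+7+9+7+1+7+2+3+2+9+2+9+4+6 = 198

198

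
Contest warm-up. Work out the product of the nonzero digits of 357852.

3×5×7×8×5×2 = 8400

8400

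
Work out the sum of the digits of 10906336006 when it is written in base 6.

31

10906336006 in base 6 is 5002120344154.
Digit sum: 5+0+0+2+1+2+0+3+4+4+1+5+4 = 31.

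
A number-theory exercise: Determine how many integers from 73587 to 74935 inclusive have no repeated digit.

449

The integers in [73587, 74935] that have no repeated digit: 73589, 73590, 73591, 73592, 73594, 73596, …, 74932, 74935.
449 qualify.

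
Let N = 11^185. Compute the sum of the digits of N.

914

11^185 = 4546181331788754829059541304472527258916852725874695267335449419996951963427561999598303275535710744926102593355190618055605767573555747753393746554992911707443737755948940316441073912206223851
Sum of its 193 digits: 914.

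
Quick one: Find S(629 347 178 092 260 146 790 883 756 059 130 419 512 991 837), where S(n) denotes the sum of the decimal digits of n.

6+2+9+3+4+7+1+7+8+0+9+2+2+6+0+1+4+6+7+9+0+8+8+3+7+5+6+0+5+9+1+3+0+4+1+9+5+1+2+9+9+1+8+3+7 = 207

207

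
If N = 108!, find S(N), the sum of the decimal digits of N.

108! = 1324641819451828974499891837121832599810209360673358065686551152497461815091591578895743130235002378688844343005686404521144382704205360039762937774080000000000000000000000000
Sum of its 175 digits: 666.

666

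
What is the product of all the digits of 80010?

8×0×0×1×0 = 0

0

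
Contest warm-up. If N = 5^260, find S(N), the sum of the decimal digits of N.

5^260 = 53976053469340278908664699142502497319475002277726758656398146688553698769765169112321921896701801416003420587163435397481219368417699666835331273606612967341789044439792633056640625
Sum of its 182 digits: 853.

853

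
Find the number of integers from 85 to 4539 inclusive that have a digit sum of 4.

The integers in [85, 4539] that have a digit sum of 4: 103, 112, 121, 130, 202, 211, …, 3100, 4000.
30 qualify.

30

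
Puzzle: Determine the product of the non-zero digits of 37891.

1512

3×7×8×9×1 = 1512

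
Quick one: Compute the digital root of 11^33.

8

The digital root of n equals n mod 9 (or 9 when 9 | n), so we need 11^33 mod 9.
11^33 ≡ 8 (mod 9), so the digital root is 8.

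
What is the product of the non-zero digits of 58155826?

96000

5×8×1×5×5×8×2×6 = 96000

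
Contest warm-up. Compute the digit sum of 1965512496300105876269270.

104

1+9+6+5+5+1+2+4+9+6+3+0+0+1+0+5+8+7+6+2+6+9+2+7+0 = 104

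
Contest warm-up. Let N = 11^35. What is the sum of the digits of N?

140

11^35 = 2810243684806424785061213903353404851
Sum of its 37 digits: 140.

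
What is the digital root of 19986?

6

1+9+9+8+6 = 33
3+3 = 6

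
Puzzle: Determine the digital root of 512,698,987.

5+1+2+6+9+8+9+8+7 = 55
5+5 = 10
1+0 = 1

1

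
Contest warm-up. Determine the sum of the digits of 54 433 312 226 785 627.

70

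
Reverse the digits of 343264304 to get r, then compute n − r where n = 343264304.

-60198039

Reverse of 343264304 is 403462343.
343264304 − 403462343 = -60198039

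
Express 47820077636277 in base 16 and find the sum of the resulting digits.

47820077636277 in base 16 is 2B7DFABD9AB5.
Digit sum: 2+11+7+13+15+10+11+13+9+10+11+5 = 117.

117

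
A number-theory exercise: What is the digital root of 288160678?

2+8+8+1+6+0+6+7+8 = 46
4+6 = 10
1+0 = 1

1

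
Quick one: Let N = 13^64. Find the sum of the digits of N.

301

13^64 = 196053476430761073330659760423566015424403280004115787589590963842248961
Sum of its 72 digits: 301.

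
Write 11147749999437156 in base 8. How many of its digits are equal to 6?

4

11147749999437156 in base 8 is 474655071660562544.
The digit 6 appears 4 times.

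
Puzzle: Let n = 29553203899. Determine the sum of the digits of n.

55

2+9+5+5+3+2+0+3+8+9+9 = 55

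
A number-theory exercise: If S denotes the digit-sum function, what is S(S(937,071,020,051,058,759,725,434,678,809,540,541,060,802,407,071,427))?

First digit sum: 199.
1+9+9 = 19.

19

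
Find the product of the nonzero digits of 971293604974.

20575296

9×7×1×2×9×3×6×4×9×7×4 = 20575296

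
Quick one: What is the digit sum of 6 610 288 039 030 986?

6+6+1+0+2+8+8+0+3+9+0+3+0+9+8+6 = 69

69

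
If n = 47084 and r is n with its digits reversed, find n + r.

95158

Reverse of 47084 is 48074.
47084 + 48074 = 95158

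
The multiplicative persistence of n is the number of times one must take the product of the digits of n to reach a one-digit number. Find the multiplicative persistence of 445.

2

445 → 80 → 0 (2 steps)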